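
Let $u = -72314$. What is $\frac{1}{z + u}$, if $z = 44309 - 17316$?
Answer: $- \frac{1}{45321} \approx -2.2065 \cdot 10^{-5}$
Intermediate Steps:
$z = 26993$ ($z = 44309 - 17316 = 26993$)
$\frac{1}{z + u} = \frac{1}{26993 - 72314} = \frac{1}{-45321} = - \frac{1}{45321}$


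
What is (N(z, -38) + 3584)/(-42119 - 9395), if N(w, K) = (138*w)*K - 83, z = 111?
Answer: 578583/51514 ≈ 11.232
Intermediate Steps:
N(w, K) = -83 + 138*K*w (N(w, K) = 138*K*w - 83 = -83 + 138*K*w)
(N(z, -38) + 3584)/(-42119 - 9395) = ((-83 + 138*(-38)*111) + 3584)/(-42119 - 9395) = ((-83 - 582084) + 3584)/(-51514) = (-582167 + 3584)*(-1/51514) = -578583*(-1/51514) = 578583/51514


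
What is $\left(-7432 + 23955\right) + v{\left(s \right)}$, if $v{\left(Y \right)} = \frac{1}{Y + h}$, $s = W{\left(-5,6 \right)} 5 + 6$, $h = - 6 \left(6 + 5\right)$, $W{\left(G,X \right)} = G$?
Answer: $\frac{1404454}{85} \approx 16523.0$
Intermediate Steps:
$h = -66$ ($h = \left(-6\right) 11 = -66$)
$s = -19$ ($s = \left(-5\right) 5 + 6 = -25 + 6 = -19$)
$v{\left(Y \right)} = \frac{1}{-66 + Y}$ ($v{\left(Y \right)} = \frac{1}{Y - 66} = \frac{1}{-66 + Y}$)
$\left(-7432 + 23955\right) + v{\left(s \right)} = \left(-7432 + 23955\right) + \frac{1}{-66 - 19} = 16523 + \frac{1}{-85} = 16523 - \frac{1}{85} = \frac{1404454}{85}$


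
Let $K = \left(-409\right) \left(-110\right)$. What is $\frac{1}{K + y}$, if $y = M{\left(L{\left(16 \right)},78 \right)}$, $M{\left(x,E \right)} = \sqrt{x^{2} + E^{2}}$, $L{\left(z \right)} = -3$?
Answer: $\frac{44990}{2024094007} - \frac{3 \sqrt{677}}{2024094007} \approx 2.2189 \cdot 10^{-5}$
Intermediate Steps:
$M{\left(x,E \right)} = \sqrt{E^{2} + x^{2}}$
$K = 44990$
$y = 3 \sqrt{677}$ ($y = \sqrt{78^{2} + \left(-3\right)^{2}} = \sqrt{6084 + 9} = \sqrt{6093} = 3 \sqrt{677} \approx 78.058$)
$\frac{1}{K + y} = \frac{1}{44990 + 3 \sqrt{677}}$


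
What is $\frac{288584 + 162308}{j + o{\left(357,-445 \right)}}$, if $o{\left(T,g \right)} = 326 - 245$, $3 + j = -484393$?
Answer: $- \frac{34684}{37255} \approx -0.93099$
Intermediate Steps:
$j = -484396$ ($j = -3 - 484393 = -484396$)
$o{\left(T,g \right)} = 81$ ($o{\left(T,g \right)} = 326 - 245 = 81$)
$\frac{288584 + 162308}{j + o{\left(357,-445 \right)}} = \frac{288584 + 162308}{-484396 + 81} = \frac{450892}{-484315} = 450892 \left(- \frac{1}{484315}\right) = - \frac{34684}{37255}$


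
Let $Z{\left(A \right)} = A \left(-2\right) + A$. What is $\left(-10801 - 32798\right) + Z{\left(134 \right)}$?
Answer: $-43733$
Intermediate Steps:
$Z{\left(A \right)} = - A$ ($Z{\left(A \right)} = - 2 A + A = - A$)
$\left(-10801 - 32798\right) + Z{\left(134 \right)} = \left(-10801 - 32798\right) - 134 = -43599 - 134 = -43733$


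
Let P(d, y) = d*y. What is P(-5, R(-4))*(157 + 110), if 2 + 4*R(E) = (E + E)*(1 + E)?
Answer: -14685/2 ≈ -7342.5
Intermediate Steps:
R(E) = -½ + E*(1 + E)/2 (R(E) = -½ + ((E + E)*(1 + E))/4 = -½ + ((2*E)*(1 + E))/4 = -½ + (2*E*(1 + E))/4 = -½ + E*(1 + E)/2)
P(-5, R(-4))*(157 + 110) = (-5*(-½ + (½)*(-4) + (½)*(-4)²))*(157 + 110) = -5*(-½ - 2 + (½)*16)*267 = -5*(-½ - 2 + 8)*267 = -5*11/2*267 = -55/2*267 = -14685/2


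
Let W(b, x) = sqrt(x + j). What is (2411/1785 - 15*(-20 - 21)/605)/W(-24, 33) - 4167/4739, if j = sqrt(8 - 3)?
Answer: -4167/4739 + 511286/(215985*sqrt(33 + sqrt(5))) ≈ -0.48051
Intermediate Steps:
j = sqrt(5) ≈ 2.2361
W(b, x) = sqrt(x + sqrt(5))
(2411/1785 - 15*(-20 - 21)/605)/W(-24, 33) - 4167/4739 = (2411/1785 - 15*(-20 - 21)/605)/(sqrt(33 + sqrt(5))) - 4167/4739 = (2411*(1/1785) - 15*(-41)*(1/605))/sqrt(33 + sqrt(5)) - 4167*1/4739 = (2411/1785 + 615*(1/605))/sqrt(33 + sqrt(5)) - 4167/4739 = (2411/1785 + 123/121)/sqrt(33 + sqrt(5)) - 4167/4739 = 511286/(215985*sqrt(33 + sqrt(5))) - 4167/4739 = -4167/4739 + 511286/(215985*sqrt(33 + sqrt(5)))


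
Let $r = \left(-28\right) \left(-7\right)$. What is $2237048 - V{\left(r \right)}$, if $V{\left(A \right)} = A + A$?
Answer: $2236656$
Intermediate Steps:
$r = 196$
$V{\left(A \right)} = 2 A$
$2237048 - V{\left(r \right)} = 2237048 - 2 \cdot 196 = 2237048 - 392 = 2236656$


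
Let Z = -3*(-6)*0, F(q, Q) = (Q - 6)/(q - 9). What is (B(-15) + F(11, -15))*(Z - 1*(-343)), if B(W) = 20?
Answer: 6517/2 ≈ 3258.5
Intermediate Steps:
F(q, Q) = (-6 + Q)/(-9 + q)
Z = 0 (Z = 18*0 = 0)
(B(-15) + F(11, -15))*(Z - 1*(-343)) = (20 + (-6 - 15)/(-9 + 11))*(0 - 1*(-343)) = (20 - 21/2)*(0 + 343) = (20 + (½)*(-21))*343 = (20 - 21/2)*343 = (19/2)*343 = 6517/2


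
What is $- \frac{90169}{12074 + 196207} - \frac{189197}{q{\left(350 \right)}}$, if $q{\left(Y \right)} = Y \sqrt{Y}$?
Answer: $- \frac{90169}{208281} - \frac{189197 \sqrt{14}}{24500} \approx -29.327$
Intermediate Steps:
$q{\left(Y \right)} = Y^{\frac{3}{2}}$
$- \frac{90169}{12074 + 196207} - \frac{189197}{q{\left(350 \right)}} = - \frac{90169}{12074 + 196207} - \frac{189197}{350^{\frac{3}{2}}} = - \frac{90169}{208281} - \frac{189197}{1750 \sqrt{14}} = \left(-90169\right) \frac{1}{208281} - 189197 \frac{\sqrt{14}}{24500} = - \frac{90169}{208281} - \frac{189197 \sqrt{14}}{24500}$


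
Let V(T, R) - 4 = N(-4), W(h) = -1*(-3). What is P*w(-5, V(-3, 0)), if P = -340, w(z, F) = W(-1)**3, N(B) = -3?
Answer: -9180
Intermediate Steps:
W(h) = 3
V(T, R) = 1 (V(T, R) = 4 - 3 = 1)
w(z, F) = 27 (w(z, F) = 3**3 = 27)
P*w(-5, V(-3, 0)) = -340*27 = -9180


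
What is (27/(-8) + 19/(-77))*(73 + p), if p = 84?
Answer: -350267/616 ≈ -568.62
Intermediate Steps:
(27/(-8) + 19/(-77))*(73 + p) = (27/(-8) + 19/(-77))*(73 + 84) = (27*(-⅛) + 19*(-1/77))*157 = (-27/8 - 19/77)*157 = -2231/616*157 = -350267/616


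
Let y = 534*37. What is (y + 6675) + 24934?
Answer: 51367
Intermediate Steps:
y = 19758
(y + 6675) + 24934 = (19758 + 6675) + 24934 = 26433 + 24934 = 51367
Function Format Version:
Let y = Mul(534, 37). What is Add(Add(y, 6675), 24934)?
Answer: 51367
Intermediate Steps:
y = 19758
Add(Add(y, 6675), 24934) = Add(Add(19758, 6675), 24934) = Add(26433, 24934) = 51367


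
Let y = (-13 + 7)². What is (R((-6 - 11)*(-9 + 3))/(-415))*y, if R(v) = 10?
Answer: -72/83 ≈ -0.86747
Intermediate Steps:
y = 36 (y = (-6)² = 36)
(R((-6 - 11)*(-9 + 3))/(-415))*y = (10/(-415))*36 = (10*(-1/415))*36 = -2/83*36 = -72/83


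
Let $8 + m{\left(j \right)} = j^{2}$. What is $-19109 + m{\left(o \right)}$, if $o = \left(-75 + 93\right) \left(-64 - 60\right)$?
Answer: $4962707$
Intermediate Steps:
$o = -2232$ ($o = 18 \left(-64 - 60\right) = 18 \left(-124\right) = -2232$)
$m{\left(j \right)} = -8 + j^{2}$
$-19109 + m{\left(o \right)} = -19109 - \left(8 - \left(-2232\right)^{2}\right) = -19109 + \left(-8 + 4981824\right) = -19109 + 4981816 = 4962707$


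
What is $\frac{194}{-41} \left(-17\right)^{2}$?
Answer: $- \frac{56066}{41} \approx -1367.5$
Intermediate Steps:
$\frac{194}{-41} \left(-17\right)^{2} = 194 \left(- \frac{1}{41}\right) 289 = \left(- \frac{194}{41}\right) 289 = - \frac{56066}{41}$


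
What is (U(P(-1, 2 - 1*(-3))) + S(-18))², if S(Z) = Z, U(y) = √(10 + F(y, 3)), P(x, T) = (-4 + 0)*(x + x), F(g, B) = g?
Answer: 342 - 108*√2 ≈ 189.26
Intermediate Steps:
P(x, T) = -8*x
U(y) = √(10 + y)
(U(P(-1, 2 - 1*(-3))) + S(-18))² = (√(10 - 8*(-1)) - 18)² = (√(10 + 8) - 18)² = (√18 - 18)² = (3*√2 - 18)² = (-18 + 3*√2)²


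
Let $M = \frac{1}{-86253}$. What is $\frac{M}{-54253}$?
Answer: $\frac{1}{4679484009} \approx 2.137 \cdot 10^{-10}$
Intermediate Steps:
$M = - \frac{1}{86253} \approx -1.1594 \cdot 10^{-5}$
$\frac{M}{-54253} = - \frac{1}{86253 \left(-54253\right)} = \left(- \frac{1}{86253}\right) \left(- \frac{1}{54253}\right) = \frac{1}{4679484009}$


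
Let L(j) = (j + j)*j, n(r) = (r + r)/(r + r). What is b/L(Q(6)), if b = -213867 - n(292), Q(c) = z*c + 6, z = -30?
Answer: -53467/15138 ≈ -3.5320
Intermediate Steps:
Q(c) = 6 - 30*c (Q(c) = -30*c + 6 = 6 - 30*c)
n(r) = 1 (n(r) = (2*r)/((2*r)) = (2*r)*(1/(2*r)) = 1)
b = -213868 (b = -213867 - 1*1 = -213867 - 1 = -213868)
L(j) = 2*j**2 (L(j) = (2*j)*j = 2*j**2)
b/L(Q(6)) = -213868*1/(2*(6 - 30*6)**2) = -213868*1/(2*(6 - 180)**2) = -213868/(2*(-174)**2) = -213868/(2*30276) = -213868/60552 = -213868*1/60552 = -53467/15138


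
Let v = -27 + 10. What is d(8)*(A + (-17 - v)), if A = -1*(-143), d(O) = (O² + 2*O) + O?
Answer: 12584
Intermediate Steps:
d(O) = O² + 3*O
v = -17
A = 143
d(8)*(A + (-17 - v)) = (8*(3 + 8))*(143 + (-17 - 1*(-17))) = (8*11)*(143 + (-17 + 17)) = 88*(143 + 0) = 88*143 = 12584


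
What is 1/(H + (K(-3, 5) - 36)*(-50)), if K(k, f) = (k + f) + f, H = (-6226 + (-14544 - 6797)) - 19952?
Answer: -1/46069 ≈ -2.1707e-5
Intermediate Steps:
H = -47519 (H = (-6226 - 21341) - 19952 = -27567 - 19952 = -47519)
K(k, f) = k + 2*f (K(k, f) = (f + k) + f = k + 2*f)
1/(H + (K(-3, 5) - 36)*(-50)) = 1/(-47519 + ((-3 + 2*5) - 36)*(-50)) = 1/(-47519 + ((-3 + 10) - 36)*(-50)) = 1/(-47519 + (7 - 36)*(-50)) = 1/(-47519 - 29*(-50)) = 1/(-47519 + 1450) = 1/(-46069) = -1/46069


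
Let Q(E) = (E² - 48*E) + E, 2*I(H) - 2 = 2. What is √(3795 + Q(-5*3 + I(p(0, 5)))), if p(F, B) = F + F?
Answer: 5*√183 ≈ 67.639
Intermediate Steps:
p(F, B) = 2*F
I(H) = 2 (I(H) = 1 + (½)*2 = 1 + 1 = 2)
Q(E) = E² - 47*E
√(3795 + Q(-5*3 + I(p(0, 5)))) = √(3795 + (-5*3 + 2)*(-47 + (-5*3 + 2))) = √(3795 + (-15 + 2)*(-47 + (-15 + 2))) = √(3795 - 13*(-47 - 13)) = √(3795 - 13*(-60)) = √(3795 + 780) = √4575 = 5*√183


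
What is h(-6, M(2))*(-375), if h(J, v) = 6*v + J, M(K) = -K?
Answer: 6750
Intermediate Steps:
h(J, v) = J + 6*v
h(-6, M(2))*(-375) = (-6 + 6*(-1*2))*(-375) = (-6 + 6*(-2))*(-375) = (-6 - 12)*(-375) = -18*(-375) = 6750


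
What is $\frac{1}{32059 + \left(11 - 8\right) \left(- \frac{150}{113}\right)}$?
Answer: $\frac{113}{3622217} \approx 3.1196 \cdot 10^{-5}$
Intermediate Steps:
$\frac{1}{32059 + \left(11 - 8\right) \left(- \frac{150}{113}\right)} = \frac{1}{32059 + 3 \left(\left(-150\right) \frac{1}{113}\right)} = \frac{1}{32059 + 3 \left(- \frac{150}{113}\right)} = \frac{1}{32059 - \frac{450}{113}} = \frac{1}{\frac{3622217}{113}} = \frac{113}{3622217}$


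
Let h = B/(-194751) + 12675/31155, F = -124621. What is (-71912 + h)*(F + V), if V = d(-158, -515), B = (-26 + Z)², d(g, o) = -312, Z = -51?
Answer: 3634063033247744146/404497827 ≈ 8.9841e+9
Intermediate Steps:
B = 5929 (B = (-26 - 51)² = (-77)² = 5929)
V = -312
h = 152250062/404497827 (h = 5929/(-194751) + 12675/31155 = 5929*(-1/194751) + 12675*(1/31155) = -5929/194751 + 845/2077 = 152250062/404497827 ≈ 0.37639)
(-71912 + h)*(F + V) = (-71912 + 152250062/404497827)*(-124621 - 312) = -29088095485162/404497827*(-124933) = 3634063033247744146/404497827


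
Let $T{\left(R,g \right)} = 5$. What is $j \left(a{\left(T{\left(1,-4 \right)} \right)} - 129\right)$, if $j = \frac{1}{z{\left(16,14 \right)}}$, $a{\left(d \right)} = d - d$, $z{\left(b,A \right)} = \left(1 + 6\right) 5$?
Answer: $- \frac{129}{35} \approx -3.6857$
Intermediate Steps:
$z{\left(b,A \right)} = 35$ ($z{\left(b,A \right)} = 7 \cdot 5 = 35$)
$a{\left(d \right)} = 0$
$j = \frac{1}{35} \approx 0.028571$
$j \left(a{\left(T{\left(1,-4 \right)} \right)} - 129\right) = \frac{0 - 129}{35} = \frac{1}{35} \left(-129\right) = - \frac{129}{35}$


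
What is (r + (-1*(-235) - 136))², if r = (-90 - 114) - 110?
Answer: 46225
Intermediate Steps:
r = -314 (r = -204 - 110 = -314)
(r + (-1*(-235) - 136))² = (-314 + (-1*(-235) - 136))² = (-314 + (235 - 136))² = (-314 + 99)² = (-215)² = 46225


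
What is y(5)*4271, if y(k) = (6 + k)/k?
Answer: 46981/5 ≈ 9396.2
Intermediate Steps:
y(k) = (6 + k)/k
y(5)*4271 = ((6 + 5)/5)*4271 = ((⅕)*11)*4271 = (11/5)*4271 = 46981/5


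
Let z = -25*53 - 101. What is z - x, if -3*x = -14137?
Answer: -18415/3 ≈ -6138.3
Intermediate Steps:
x = 14137/3 (x = -1/3*(-14137) = 14137/3 ≈ 4712.3)
z = -1426 (z = -1325 - 101 = -1426)
z - x = -1426 - 1*14137/3 = -1426 - 14137/3 = -18415/3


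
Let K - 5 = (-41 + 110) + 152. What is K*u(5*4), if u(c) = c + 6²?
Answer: 12656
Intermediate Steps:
K = 226 (K = 5 + ((-41 + 110) + 152) = 5 + (69 + 152) = 5 + 221 = 226)
u(c) = 36 + c (u(c) = c + 36 = 36 + c)
K*u(5*4) = 226*(36 + 5*4) = 226*(36 + 20) = 226*56 = 12656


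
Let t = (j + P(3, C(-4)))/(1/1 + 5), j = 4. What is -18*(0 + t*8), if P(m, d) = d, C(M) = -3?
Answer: -24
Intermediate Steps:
t = ⅙ (t = (4 - 3)/(1/1 + 5) = 1/(1*1 + 5) = 1/(1 + 5) = 1/6 = 1*(⅙) = ⅙ ≈ 0.16667)
-18*(0 + t*8) = -18*(0 + (⅙)*8) = -18*(0 + 4/3) = -18*4/3 = -24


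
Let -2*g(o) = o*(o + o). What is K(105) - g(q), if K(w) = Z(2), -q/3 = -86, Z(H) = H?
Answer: 66566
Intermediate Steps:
q = 258 (q = -3*(-86) = 258)
K(w) = 2
g(o) = -o**2 (g(o) = -o*(o + o)/2 = -o*2*o/2 = -o**2)
K(105) - g(q) = 2 - (-1)*258**2 = 2 - (-1)*66564 = 2 - 1*(-66564) = 2 + 66564 = 66566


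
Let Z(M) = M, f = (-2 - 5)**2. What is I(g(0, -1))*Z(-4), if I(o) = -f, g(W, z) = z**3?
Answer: 196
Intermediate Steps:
f = 49 (f = (-7)**2 = 49)
I(o) = -49 (I(o) = -1*49 = -49)
I(g(0, -1))*Z(-4) = -49*(-4) = 196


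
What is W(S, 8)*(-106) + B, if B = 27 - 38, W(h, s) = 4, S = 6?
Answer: -435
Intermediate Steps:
B = -11
W(S, 8)*(-106) + B = 4*(-106) - 11 = -424 - 11 = -435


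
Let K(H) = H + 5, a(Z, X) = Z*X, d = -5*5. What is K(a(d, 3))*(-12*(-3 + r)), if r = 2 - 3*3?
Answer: -8400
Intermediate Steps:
r = -7 (r = 2 - 9 = -7)
d = -25
a(Z, X) = X*Z
K(H) = 5 + H
K(a(d, 3))*(-12*(-3 + r)) = (5 + 3*(-25))*(-12*(-3 - 7)) = (5 - 75)*(-12*(-10)) = -70*120 = -8400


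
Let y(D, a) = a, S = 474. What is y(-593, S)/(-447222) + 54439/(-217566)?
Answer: -4074907457/16216716942 ≈ -0.25128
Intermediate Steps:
y(-593, S)/(-447222) + 54439/(-217566) = 474/(-447222) + 54439/(-217566) = 474*(-1/447222) + 54439*(-1/217566) = -79/74537 - 54439/217566 = -4074907457/16216716942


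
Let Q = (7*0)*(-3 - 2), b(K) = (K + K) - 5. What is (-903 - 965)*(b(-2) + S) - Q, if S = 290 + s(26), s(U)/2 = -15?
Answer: -468868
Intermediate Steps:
s(U) = -30 (s(U) = 2*(-15) = -30)
b(K) = -5 + 2*K (b(K) = 2*K - 5 = -5 + 2*K)
S = 260 (S = 290 - 30 = 260)
Q = 0 (Q = 0*(-5) = 0)
(-903 - 965)*(b(-2) + S) - Q = (-903 - 965)*((-5 + 2*(-2)) + 260) - 1*0 = -1868*((-5 - 4) + 260) + 0 = -1868*(-9 + 260) + 0 = -1868*251 + 0 = -468868 + 0 = -468868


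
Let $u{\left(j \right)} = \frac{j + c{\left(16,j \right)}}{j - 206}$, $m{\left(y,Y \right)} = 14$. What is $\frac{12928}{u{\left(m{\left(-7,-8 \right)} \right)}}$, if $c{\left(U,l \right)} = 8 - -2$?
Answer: $-103424$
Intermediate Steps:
$c{\left(U,l \right)} = 10$ ($c{\left(U,l \right)} = 8 + 2 = 10$)
$u{\left(j \right)} = \frac{10 + j}{-206 + j}$ ($u{\left(j \right)} = \frac{j + 10}{j - 206} = \frac{10 + j}{-206 + j}$)
$\frac{12928}{u{\left(m{\left(-7,-8 \right)} \right)}} = \frac{12928}{\frac{1}{-206 + 14} \left(10 + 14\right)} = \frac{12928}{\frac{1}{-192} \cdot 24} = \frac{12928}{\left(- \frac{1}{192}\right) 24} = \frac{12928}{- \frac{1}{8}} = 12928 \left(-8\right) = -103424$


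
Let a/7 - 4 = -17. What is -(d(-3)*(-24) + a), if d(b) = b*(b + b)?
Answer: 523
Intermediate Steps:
a = -91 (a = 28 + 7*(-17) = 28 - 119 = -91)
d(b) = 2*b² (d(b) = b*(2*b) = 2*b²)
-(d(-3)*(-24) + a) = -((2*(-3)²)*(-24) - 91) = -((2*9)*(-24) - 91) = -(18*(-24) - 91) = -(-432 - 91) = -1*(-523) = 523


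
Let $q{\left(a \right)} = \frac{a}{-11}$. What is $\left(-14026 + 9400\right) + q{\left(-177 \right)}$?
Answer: $- \frac{50709}{11} \approx -4609.9$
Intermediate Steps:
$q{\left(a \right)} = - \frac{a}{11}$ ($q{\left(a \right)} = a \left(- \frac{1}{11}\right) = - \frac{a}{11}$)
$\left(-14026 + 9400\right) + q{\left(-177 \right)} = \left(-14026 + 9400\right) - - \frac{177}{11} = -4626 + \frac{177}{11} = - \frac{50709}{11}$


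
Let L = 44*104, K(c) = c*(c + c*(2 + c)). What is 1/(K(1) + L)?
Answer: 1/4580 ≈ 0.00021834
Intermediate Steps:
L = 4576
1/(K(1) + L) = 1/(1**2*(3 + 1) + 4576) = 1/(1*4 + 4576) = 1/(4 + 4576) = 1/4580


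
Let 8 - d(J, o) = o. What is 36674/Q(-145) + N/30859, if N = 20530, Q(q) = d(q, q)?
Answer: 1134864056/4721427 ≈ 240.36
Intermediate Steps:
d(J, o) = 8 - o
Q(q) = 8 - q
36674/Q(-145) + N/30859 = 36674/(8 - 1*(-145)) + 20530/30859 = 36674/(8 + 145) + 20530*(1/30859) = 36674/153 + 20530/30859 = 1134864056/4721427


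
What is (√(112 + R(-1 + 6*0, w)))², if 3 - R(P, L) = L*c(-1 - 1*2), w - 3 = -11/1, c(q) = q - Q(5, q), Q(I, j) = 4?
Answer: 59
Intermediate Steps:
c(q) = -4 + q (c(q) = q - 1*4 = q - 4 = -4 + q)
w = -8 (w = 3 - 11/1 = 3 - 11*1 = 3 - 11 = -8)
R(P, L) = 3 + 7*L (R(P, L) = 3 - L*(-4 + (-1 - 1*2)) = 3 - L*(-4 + (-1 - 2)) = 3 - L*(-4 - 3) = 3 - L*(-7) = 3 - (-7)*L = 3 + 7*L)
(√(112 + R(-1 + 6*0, w)))² = (√(112 + (3 + 7*(-8))))² = (√(112 + (3 - 56)))² = (√(112 - 53))² = (√59)² = 59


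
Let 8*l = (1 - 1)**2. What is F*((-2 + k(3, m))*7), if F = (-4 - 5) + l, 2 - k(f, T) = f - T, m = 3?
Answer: 0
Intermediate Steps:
k(f, T) = 2 + T - f (k(f, T) = 2 - (f - T) = 2 + (T - f) = 2 + T - f)
l = 0 (l = (1 - 1)**2/8 = (1/8)*0**2 = (1/8)*0 = 0)
F = -9 (F = (-4 - 5) + 0 = -9 + 0 = -9)
F*((-2 + k(3, m))*7) = -9*(-2 + (2 + 3 - 1*3))*7 = -9*(-2 + (2 + 3 - 3))*7 = -9*(-2 + 2)*7 = -0*7 = -9*0 = 0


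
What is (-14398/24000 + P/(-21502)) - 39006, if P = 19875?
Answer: -5032438718449/129012000 ≈ -39008.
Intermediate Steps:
(-14398/24000 + P/(-21502)) - 39006 = (-14398/24000 + 19875/(-21502)) - 39006 = (-14398*1/24000 + 19875*(-1/21502)) - 39006 = (-7199/12000 - 19875/21502) - 39006 = -196646449/129012000 - 39006 = -5032438718449/129012000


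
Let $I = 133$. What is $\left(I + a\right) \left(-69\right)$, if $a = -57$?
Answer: $-5244$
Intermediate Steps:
$\left(I + a\right) \left(-69\right) = \left(133 - 57\right) \left(-69\right) = 76 \left(-69\right) = -5244$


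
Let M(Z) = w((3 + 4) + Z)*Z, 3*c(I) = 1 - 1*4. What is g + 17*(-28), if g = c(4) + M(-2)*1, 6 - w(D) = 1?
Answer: -487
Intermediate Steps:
w(D) = 5 (w(D) = 6 - 1*1 = 6 - 1 = 5)
c(I) = -1 (c(I) = (1 - 1*4)/3 = (1 - 4)/3 = (⅓)*(-3) = -1)
M(Z) = 5*Z
g = -11 (g = -1 + (5*(-2))*1 = -1 - 10*1 = -1 - 10 = -11)
g + 17*(-28) = -11 + 17*(-28) = -11 - 476 = -487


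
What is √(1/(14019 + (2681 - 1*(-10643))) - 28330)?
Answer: I*√21180631228827/27343 ≈ 168.32*I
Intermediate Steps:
√(1/(14019 + (2681 - 1*(-10643))) - 28330) = √(1/(14019 + (2681 + 10643)) - 28330) = √(1/(14019 + 13324) - 28330) = √(1/27343 - 28330) = √(-774627189/27343) = I*√21180631228827/27343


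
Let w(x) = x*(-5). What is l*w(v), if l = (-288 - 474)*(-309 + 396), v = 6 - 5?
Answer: 331470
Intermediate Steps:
v = 1
w(x) = -5*x
l = -66294 (l = -762*87 = -66294)
l*w(v) = -(-331470) = -66294*(-5) = 331470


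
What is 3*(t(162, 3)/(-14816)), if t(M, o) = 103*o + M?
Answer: -1413/14816 ≈ -0.095370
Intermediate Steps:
t(M, o) = M + 103*o
3*(t(162, 3)/(-14816)) = 3*((162 + 103*3)/(-14816)) = 3*((162 + 309)*(-1/14816)) = 3*(471*(-1/14816)) = 3*(-471/14816) = -1413/14816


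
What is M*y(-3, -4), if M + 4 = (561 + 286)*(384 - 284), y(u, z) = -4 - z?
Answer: 0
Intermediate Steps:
M = 84696 (M = -4 + (561 + 286)*(384 - 284) = -4 + 847*100 = -4 + 84700 = 84696)
M*y(-3, -4) = 84696*(-4 - 1*(-4)) = 84696*(-4 + 4) = 84696*0 = 0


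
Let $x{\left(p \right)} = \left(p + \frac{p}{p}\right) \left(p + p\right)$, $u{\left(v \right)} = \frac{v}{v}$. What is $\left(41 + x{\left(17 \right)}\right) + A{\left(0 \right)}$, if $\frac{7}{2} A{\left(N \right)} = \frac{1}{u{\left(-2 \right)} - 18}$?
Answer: $\frac{77705}{119} \approx 652.98$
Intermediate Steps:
$u{\left(v \right)} = 1$
$x{\left(p \right)} = 2 p \left(1 + p\right)$ ($x{\left(p \right)} = \left(p + 1\right) 2 p = \left(1 + p\right) 2 p = 2 p \left(1 + p\right)$)
$A{\left(N \right)} = - \frac{2}{119}$ ($A{\left(N \right)} = \frac{2}{7 \left(1 - 18\right)} = \frac{2}{7 \left(-17\right)} = \frac{2}{7} \left(- \frac{1}{17}\right) = - \frac{2}{119}$)
$\left(41 + x{\left(17 \right)}\right) + A{\left(0 \right)} = \left(41 + 2 \cdot 17 \left(1 + 17\right)\right) - \frac{2}{119} = \left(41 + 2 \cdot 17 \cdot 18\right) - \frac{2}{119} = \left(41 + 612\right) - \frac{2}{119} = 653 - \frac{2}{119} = \frac{77705}{119}$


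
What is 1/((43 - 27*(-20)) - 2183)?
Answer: -1/1600 ≈ -0.00062500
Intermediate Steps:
1/((43 - 27*(-20)) - 2183) = 1/((43 + 540) - 2183) = 1/(583 - 2183) = 1/(-1600) = -1/1600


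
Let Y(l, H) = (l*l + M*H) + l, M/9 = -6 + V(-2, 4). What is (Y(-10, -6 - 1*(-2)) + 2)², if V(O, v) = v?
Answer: 26896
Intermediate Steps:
M = -18 (M = 9*(-6 + 4) = 9*(-2) = -18)
Y(l, H) = l + l² - 18*H (Y(l, H) = (l*l - 18*H) + l = (l² - 18*H) + l = l + l² - 18*H)
(Y(-10, -6 - 1*(-2)) + 2)² = ((-10 + (-10)² - 18*(-6 - 1*(-2))) + 2)² = ((-10 + 100 - 18*(-6 + 2)) + 2)² = ((-10 + 100 - 18*(-4)) + 2)² = ((-10 + 100 + 72) + 2)² = (162 + 2)² = 164² = 26896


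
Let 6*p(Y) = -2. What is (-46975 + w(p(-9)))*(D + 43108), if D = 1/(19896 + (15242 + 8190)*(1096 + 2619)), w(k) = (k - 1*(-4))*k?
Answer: -88160367937543993/43534888 ≈ -2.0251e+9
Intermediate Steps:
p(Y) = -⅓ (p(Y) = (⅙)*(-2) = -⅓)
w(k) = k*(4 + k) (w(k) = (k + 4)*k = (4 + k)*k = k*(4 + k))
D = 1/87069776 (D = 1/(19896 + 23432*3715) = 1/(19896 + 87049880) = 1/87069776 ≈ 1.1485e-8)
(-46975 + w(p(-9)))*(D + 43108) = (-46975 - (4 - ⅓)/3)*(1/87069776 + 43108) = (-46975 - ⅓*11/3)*(3753403903809/87069776) = (-46975 - 11/9)*(3753403903809/87069776) = -422786/9*3753403903809/87069776 = -88160367937543993/43534888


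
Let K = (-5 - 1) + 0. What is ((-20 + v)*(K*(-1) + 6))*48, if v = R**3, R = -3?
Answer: -27072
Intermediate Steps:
v = -27 (v = (-3)**3 = -27)
K = -6 (K = -6 + 0 = -6)
((-20 + v)*(K*(-1) + 6))*48 = ((-20 - 27)*(-6*(-1) + 6))*48 = -47*(6 + 6)*48 = -47*12*48 = -564*48 = -27072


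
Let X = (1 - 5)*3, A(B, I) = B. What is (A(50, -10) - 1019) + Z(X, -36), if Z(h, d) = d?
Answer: -1005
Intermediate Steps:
X = -12 (X = -4*3 = -12)
(A(50, -10) - 1019) + Z(X, -36) = (50 - 1019) - 36 = -969 - 36 = -1005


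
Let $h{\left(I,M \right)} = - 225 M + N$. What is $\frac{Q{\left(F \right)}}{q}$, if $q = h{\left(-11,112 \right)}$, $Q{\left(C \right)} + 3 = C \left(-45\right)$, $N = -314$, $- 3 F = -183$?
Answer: $\frac{1374}{12757} \approx 0.10771$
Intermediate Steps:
$F = 61$ ($F = \left(- \frac{1}{3}\right) \left(-183\right) = 61$)
$Q{\left(C \right)} = -3 - 45 C$ ($Q{\left(C \right)} = -3 + C \left(-45\right) = -3 - 45 C$)
$h{\left(I,M \right)} = -314 - 225 M$ ($h{\left(I,M \right)} = - 225 M - 314 = -314 - 225 M$)
$q = -25514$ ($q = -314 - 25200 = -25514$)
$\frac{Q{\left(F \right)}}{q} = \frac{-3 - 2745}{-25514} = \left(-3 - 2745\right) \left(- \frac{1}{25514}\right) = \left(-2748\right) \left(- \frac{1}{25514}\right) = \frac{1374}{12757}$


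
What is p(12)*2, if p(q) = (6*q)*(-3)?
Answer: -432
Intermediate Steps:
p(q) = -18*q
p(12)*2 = -18*12*2 = -216*2 = -432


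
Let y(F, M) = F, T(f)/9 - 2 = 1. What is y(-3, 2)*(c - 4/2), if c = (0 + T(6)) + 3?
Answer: -84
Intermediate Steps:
T(f) = 27 (T(f) = 18 + 9*1 = 18 + 9 = 27)
c = 30 (c = (0 + 27) + 3 = 27 + 3 = 30)
y(-3, 2)*(c - 4/2) = -3*(30 - 4/2) = -3*(30 - 4*½) = -3*(30 - 2) = -3*28 = -84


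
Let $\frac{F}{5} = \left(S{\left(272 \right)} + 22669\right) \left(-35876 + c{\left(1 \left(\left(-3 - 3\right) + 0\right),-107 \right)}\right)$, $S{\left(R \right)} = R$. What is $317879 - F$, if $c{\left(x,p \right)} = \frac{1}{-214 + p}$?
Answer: $\frac{440355805348}{107} \approx 4.1155 \cdot 10^{9}$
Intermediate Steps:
$F = - \frac{440321792295}{107}$ ($F = 5 \left(272 + 22669\right) \left(-35876 + \frac{1}{-214 - 107}\right) = 5 \cdot 22941 \left(-35876 + \frac{1}{-321}\right) = 5 \cdot 22941 \left(-35876 - \frac{1}{321}\right) = 5 \cdot 22941 \left(- \frac{11516197}{321}\right) = 5 \left(- \frac{88064358459}{107}\right) = - \frac{440321792295}{107} \approx -4.1152 \cdot 10^{9}$)
$317879 - F = 317879 - - \frac{440321792295}{107} = 317879 + \frac{440321792295}{107} = \frac{440355805348}{107}$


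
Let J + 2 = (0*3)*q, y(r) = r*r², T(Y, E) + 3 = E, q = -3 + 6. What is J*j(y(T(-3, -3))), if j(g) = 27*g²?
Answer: -2519424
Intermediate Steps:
q = 3
T(Y, E) = -3 + E
y(r) = r³
J = -2 (J = -2 + (0*3)*3 = -2 + 0*3 = -2 + 0 = -2)
J*j(y(T(-3, -3))) = -54*((-3 - 3)³)² = -54*((-6)³)² = -54*(-216)² = -54*46656 = -2*1259712 = -2519424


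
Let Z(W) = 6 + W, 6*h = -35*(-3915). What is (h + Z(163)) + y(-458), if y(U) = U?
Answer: 45097/2 ≈ 22549.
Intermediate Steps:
h = 45675/2 (h = (-35*(-3915))/6 = (⅙)*137025 = 45675/2 ≈ 22838.)
(h + Z(163)) + y(-458) = (45675/2 + (6 + 163)) - 458 = (45675/2 + 169) - 458 = 46013/2 - 458 = 45097/2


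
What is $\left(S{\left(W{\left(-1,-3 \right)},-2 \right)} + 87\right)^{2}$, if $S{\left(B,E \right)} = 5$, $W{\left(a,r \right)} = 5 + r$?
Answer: $8464$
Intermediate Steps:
$\left(S{\left(W{\left(-1,-3 \right)},-2 \right)} + 87\right)^{2} = \left(5 + 87\right)^{2} = 92^{2} = 8464$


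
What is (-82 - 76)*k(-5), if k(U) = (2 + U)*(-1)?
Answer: -474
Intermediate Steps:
k(U) = -2 - U
(-82 - 76)*k(-5) = (-82 - 76)*(-2 - 1*(-5)) = -158*(-2 + 5) = -158*3 = -474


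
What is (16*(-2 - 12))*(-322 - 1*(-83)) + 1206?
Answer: 54742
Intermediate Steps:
(16*(-2 - 12))*(-322 - 1*(-83)) + 1206 = (16*(-14))*(-322 + 83) + 1206 = -224*(-239) + 1206 = 53536 + 1206 = 54742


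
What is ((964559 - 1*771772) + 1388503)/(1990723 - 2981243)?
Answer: -158129/99052 ≈ -1.5964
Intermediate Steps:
((964559 - 1*771772) + 1388503)/(1990723 - 2981243) = ((964559 - 771772) + 1388503)/(-990520) = (192787 + 1388503)*(-1/990520) = 1581290*(-1/990520) = -158129/99052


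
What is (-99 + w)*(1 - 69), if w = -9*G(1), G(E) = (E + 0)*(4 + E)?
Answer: 9792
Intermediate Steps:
G(E) = E*(4 + E)
w = -45 (w = -9*1*(4 + 1) = -9*1*5 = -9*5 = -1*45 = -45)
(-99 + w)*(1 - 69) = (-99 - 45)*(1 - 69) = -144*(-68) = 9792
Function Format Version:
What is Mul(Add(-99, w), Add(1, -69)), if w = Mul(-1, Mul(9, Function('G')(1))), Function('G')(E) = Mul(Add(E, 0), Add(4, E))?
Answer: 9792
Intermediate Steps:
Function('G')(E) = Mul(E, Add(4, E))
w = -45 (w = Mul(-1, Mul(9, Mul(1, Add(4, 1)))) = Mul(-1, Mul(9, Mul(1, 5))) = Mul(-1, Mul(9, 5)) = Mul(-1, 45) = -45)
Mul(Add(-99, w), Add(1, -69)) = Mul(Add(-99, -45), Add(1, -69)) = Mul(-144, -68) = 9792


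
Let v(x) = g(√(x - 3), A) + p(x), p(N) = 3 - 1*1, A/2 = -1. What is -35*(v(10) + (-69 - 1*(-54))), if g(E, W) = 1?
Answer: 420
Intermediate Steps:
A = -2 (A = 2*(-1) = -2)
p(N) = 2 (p(N) = 3 - 1 = 2)
v(x) = 3 (v(x) = 1 + 2 = 3)
-35*(v(10) + (-69 - 1*(-54))) = -35*(3 + (-69 - 1*(-54))) = -35*(3 + (-69 + 54)) = -35*(3 - 15) = -35*(-12) = 420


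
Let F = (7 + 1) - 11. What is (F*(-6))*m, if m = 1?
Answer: 18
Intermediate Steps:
F = -3 (F = 8 - 11 = -3)
(F*(-6))*m = -3*(-6)*1 = 18*1 = 18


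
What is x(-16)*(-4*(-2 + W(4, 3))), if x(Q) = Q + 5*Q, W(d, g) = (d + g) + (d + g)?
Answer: 4608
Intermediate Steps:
W(d, g) = 2*d + 2*g
x(Q) = 6*Q
x(-16)*(-4*(-2 + W(4, 3))) = (6*(-16))*(-4*(-2 + (2*4 + 2*3))) = -(-384)*(-2 + (8 + 6)) = -(-384)*(-2 + 14) = -(-384)*12 = -96*(-48) = 4608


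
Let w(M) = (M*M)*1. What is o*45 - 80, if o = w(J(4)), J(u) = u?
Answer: 640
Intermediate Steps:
w(M) = M² (w(M) = M²*1 = M²)
o = 16 (o = 4² = 16)
o*45 - 80 = 16*45 - 80 = 720 - 80 = 640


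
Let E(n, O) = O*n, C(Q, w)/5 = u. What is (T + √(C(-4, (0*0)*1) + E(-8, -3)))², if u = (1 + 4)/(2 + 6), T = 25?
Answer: (100 + √434)²/16 ≈ 912.53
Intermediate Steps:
u = 5/8 ≈ 0.62500
C(Q, w) = 25/8 (C(Q, w) = 5*(5/8) = 25/8)
(T + √(C(-4, (0*0)*1) + E(-8, -3)))² = (25 + √(25/8 - 3*(-8)))² = (25 + √(25/8 + 24))² = (25 + √(217/8))² = (25 + √434/4)²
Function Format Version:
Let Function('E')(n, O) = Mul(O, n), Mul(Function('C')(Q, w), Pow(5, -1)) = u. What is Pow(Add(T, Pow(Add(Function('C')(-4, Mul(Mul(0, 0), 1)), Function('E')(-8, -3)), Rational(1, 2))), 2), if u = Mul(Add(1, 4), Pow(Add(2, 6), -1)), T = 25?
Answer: Mul(Rational(1, 16), Pow(Add(100, Pow(434, Rational(1, 2))), 2)) ≈ 912.53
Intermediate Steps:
u = Rational(5, 8) (u = Mul(5, Pow(8, -1)) = Mul(5, Rational(1, 8)) = Rational(5, 8) ≈ 0.62500)
Function('C')(Q, w) = Rational(25, 8) (Function('C')(Q, w) = Mul(5, Rational(5, 8)) = Rational(25, 8))
Pow(Add(T, Pow(Add(Function('C')(-4, Mul(Mul(0, 0), 1)), Function('E')(-8, -3)), Rational(1, 2))), 2) = Pow(Add(25, Pow(Add(Rational(25, 8), Mul(-3, -8)), Rational(1, 2))), 2) = Pow(Add(25, Pow(Add(Rational(25, 8), 24), Rational(1, 2))), 2) = Pow(Add(25, Pow(Rational(217, 8), Rational(1, 2))), 2) = Pow(Add(25, Mul(Rational(1, 4), Pow(434, Rational(1, 2)))), 2)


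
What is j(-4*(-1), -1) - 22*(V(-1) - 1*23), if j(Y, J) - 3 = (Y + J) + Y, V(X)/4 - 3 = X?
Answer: 340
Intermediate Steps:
V(X) = 12 + 4*X
j(Y, J) = 3 + J + 2*Y (j(Y, J) = 3 + ((Y + J) + Y) = 3 + ((J + Y) + Y) = 3 + (J + 2*Y) = 3 + J + 2*Y)
j(-4*(-1), -1) - 22*(V(-1) - 1*23) = (3 - 1 + 2*(-4*(-1))) - 22*((12 + 4*(-1)) - 1*23) = (3 - 1 + 2*4) - 22*((12 - 4) - 23) = (3 - 1 + 8) - 22*(8 - 23) = 10 - 22*(-15) = 10 + 330 = 340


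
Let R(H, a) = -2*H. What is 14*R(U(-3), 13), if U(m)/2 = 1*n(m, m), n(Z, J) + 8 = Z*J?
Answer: -56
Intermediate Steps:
n(Z, J) = -8 + J*Z (n(Z, J) = -8 + Z*J = -8 + J*Z)
U(m) = -16 + 2*m² (U(m) = 2*(1*(-8 + m*m)) = 2*(1*(-8 + m²)) = 2*(-8 + m²) = -16 + 2*m²)
14*R(U(-3), 13) = 14*(-2*(-16 + 2*(-3)²)) = 14*(-2*(-16 + 2*9)) = 14*(-2*(-16 + 18)) = 14*(-2*2) = 14*(-4) = -56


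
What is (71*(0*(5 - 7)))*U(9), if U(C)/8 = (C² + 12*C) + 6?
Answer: 0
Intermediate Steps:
U(C) = 48 + 8*C² + 96*C (U(C) = 8*((C² + 12*C) + 6) = 8*(6 + C² + 12*C) = 48 + 8*C² + 96*C)
(71*(0*(5 - 7)))*U(9) = (71*(0*(5 - 7)))*(48 + 8*9² + 96*9) = (71*(0*(-2)))*(48 + 8*81 + 864) = (71*0)*(48 + 648 + 864) = 0*1560 = 0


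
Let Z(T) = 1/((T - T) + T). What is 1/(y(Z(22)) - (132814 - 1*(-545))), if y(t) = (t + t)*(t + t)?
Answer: -121/16136438 ≈ -7.4986e-6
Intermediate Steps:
Z(T) = 1/T (Z(T) = 1/(0 + T) = 1/T)
y(t) = 4*t**2 (y(t) = (2*t)*(2*t) = 4*t**2)
1/(y(Z(22)) - (132814 - 1*(-545))) = 1/(4*(1/22)**2 - (132814 - 1*(-545))) = 1/(4*(1/22)**2 - (132814 + 545)) = 1/(4*(1/484) - 1*133359) = 1/(1/121 - 133359) = 1/(-16136438/121) = -121/16136438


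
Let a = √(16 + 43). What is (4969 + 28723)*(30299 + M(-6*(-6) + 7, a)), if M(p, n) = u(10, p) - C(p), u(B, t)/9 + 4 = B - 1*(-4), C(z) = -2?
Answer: 1023933572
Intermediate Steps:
a = √59 ≈ 7.6811
u(B, t) = 9*B (u(B, t) = -36 + 9*(B - 1*(-4)) = -36 + 9*(B + 4) = -36 + 9*(4 + B) = -36 + (36 + 9*B) = 9*B)
M(p, n) = 92 (M(p, n) = 9*10 - 1*(-2) = 90 + 2 = 92)
(4969 + 28723)*(30299 + M(-6*(-6) + 7, a)) = (4969 + 28723)*(30299 + 92) = 33692*30391 = 1023933572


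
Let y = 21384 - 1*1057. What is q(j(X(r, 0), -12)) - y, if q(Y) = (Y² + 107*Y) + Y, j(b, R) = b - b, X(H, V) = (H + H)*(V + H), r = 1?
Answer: -20327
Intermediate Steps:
X(H, V) = 2*H*(H + V) (X(H, V) = (2*H)*(H + V) = 2*H*(H + V))
j(b, R) = 0
q(Y) = Y² + 108*Y
y = 20327 (y = 21384 - 1057 = 20327)
q(j(X(r, 0), -12)) - y = 0*(108 + 0) - 1*20327 = 0*108 - 20327 = 0 - 20327 = -20327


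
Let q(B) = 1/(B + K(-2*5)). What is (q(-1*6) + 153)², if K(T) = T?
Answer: 5987809/256 ≈ 23390.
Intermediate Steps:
q(B) = 1/(-10 + B) (q(B) = 1/(B - 2*5) = 1/(B - 10) = 1/(-10 + B))
(q(-1*6) + 153)² = (1/(-10 - 1*6) + 153)² = (1/(-10 - 6) + 153)² = (1/(-16) + 153)² = (-1/16 + 153)² = (2447/16)² = 5987809/256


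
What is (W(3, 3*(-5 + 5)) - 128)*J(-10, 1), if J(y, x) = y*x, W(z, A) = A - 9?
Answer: 1370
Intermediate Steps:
W(z, A) = -9 + A
J(y, x) = x*y
(W(3, 3*(-5 + 5)) - 128)*J(-10, 1) = ((-9 + 3*(-5 + 5)) - 128)*(1*(-10)) = ((-9 + 3*0) - 128)*(-10) = ((-9 + 0) - 128)*(-10) = (-9 - 128)*(-10) = -137*(-10) = 1370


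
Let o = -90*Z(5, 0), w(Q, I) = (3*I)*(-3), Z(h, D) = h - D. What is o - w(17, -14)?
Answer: -576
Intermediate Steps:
w(Q, I) = -9*I
o = -450 (o = -90*(5 - 1*0) = -90*(5 + 0) = -90*5 = -450)
o - w(17, -14) = -450 - (-9)*(-14) = -450 - 1*126 = -450 - 126 = -576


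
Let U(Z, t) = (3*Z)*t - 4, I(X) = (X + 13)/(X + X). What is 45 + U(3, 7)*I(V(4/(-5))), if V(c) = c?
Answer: -3239/8 ≈ -404.88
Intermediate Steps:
I(X) = (13 + X)/(2*X) (I(X) = (13 + X)/((2*X)) = (13 + X)*(1/(2*X)) = (13 + X)/(2*X))
U(Z, t) = -4 + 3*Z*t (U(Z, t) = 3*Z*t - 4 = -4 + 3*Z*t)
45 + U(3, 7)*I(V(4/(-5))) = 45 + (-4 + 3*3*7)*((13 + 4/(-5))/(2*((4/(-5))))) = 45 + (-4 + 63)*((13 + 4*(-1/5))/(2*((4*(-1/5))))) = 45 + 59*((13 - 4/5)/(2*(-4/5))) = 45 + 59*((1/2)*(-5/4)*(61/5)) = 45 + 59*(-61/8) = 45 - 3599/8 = -3239/8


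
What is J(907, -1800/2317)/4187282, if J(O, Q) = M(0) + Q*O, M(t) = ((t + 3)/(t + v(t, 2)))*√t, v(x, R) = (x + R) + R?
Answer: -816300/4850966197 ≈ -0.00016828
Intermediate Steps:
v(x, R) = x + 2*R (v(x, R) = (R + x) + R = x + 2*R)
M(t) = √t*(3 + t)/(4 + 2*t) (M(t) = ((t + 3)/(t + (t + 2*2)))*√t = ((3 + t)/(t + (t + 4)))*√t = ((3 + t)/(t + (4 + t)))*√t = ((3 + t)/(4 + 2*t))*√t = √t*(3 + t)/(4 + 2*t))
J(O, Q) = O*Q (J(O, Q) = √0*(3 + 0)/(2*(2 + 0)) + Q*O = (½)*0*3/2 + O*Q = (½)*0*(½)*3 + O*Q = 0 + O*Q = O*Q)
J(907, -1800/2317)/4187282 = (907*(-1800/2317))/4187282 = (907*(-1800*1/2317))*(1/4187282) = (907*(-1800/2317))*(1/4187282) = -1632600/2317*1/4187282 = -816300/4850966197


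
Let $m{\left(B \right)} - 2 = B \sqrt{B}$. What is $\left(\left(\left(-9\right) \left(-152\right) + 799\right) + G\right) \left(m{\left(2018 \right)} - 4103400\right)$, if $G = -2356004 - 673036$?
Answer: $12420464614454 - 6108229714 \sqrt{2018} \approx 1.2146 \cdot 10^{13}$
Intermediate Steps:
$m{\left(B \right)} = 2 + B^{\frac{3}{2}}$ ($m{\left(B \right)} = 2 + B \sqrt{B} = 2 + B^{\frac{3}{2}}$)
$G = -3029040$
$\left(\left(\left(-9\right) \left(-152\right) + 799\right) + G\right) \left(m{\left(2018 \right)} - 4103400\right) = \left(\left(\left(-9\right) \left(-152\right) + 799\right) - 3029040\right) \left(\left(2 + 2018^{\frac{3}{2}}\right) - 4103400\right) = \left(\left(1368 + 799\right) - 3029040\right) \left(\left(2 + 2018 \sqrt{2018}\right) - 4103400\right) = \left(2167 - 3029040\right) \left(-4103398 + 2018 \sqrt{2018}\right) = - 3026873 \left(-4103398 + 2018 \sqrt{2018}\right) = 12420464614454 - 6108229714 \sqrt{2018}$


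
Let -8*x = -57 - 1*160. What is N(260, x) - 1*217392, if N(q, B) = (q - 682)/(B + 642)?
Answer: -1163702752/5353 ≈ -2.1739e+5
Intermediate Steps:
x = 217/8 (x = -(-57 - 1*160)/8 = -(-57 - 160)/8 = -⅛*(-217) = 217/8 ≈ 27.125)
N(q, B) = (-682 + q)/(642 + B)
N(260, x) - 1*217392 = (-682 + 260)/(642 + 217/8) - 1*217392 = -422/(5353/8) - 217392 = (8/5353)*(-422) - 217392 = -3376/5353 - 217392 = -1163702752/5353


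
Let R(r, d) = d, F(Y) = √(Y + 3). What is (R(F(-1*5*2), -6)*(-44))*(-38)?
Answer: -10032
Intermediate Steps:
F(Y) = √(3 + Y)
(R(F(-1*5*2), -6)*(-44))*(-38) = -6*(-44)*(-38) = 264*(-38) = -10032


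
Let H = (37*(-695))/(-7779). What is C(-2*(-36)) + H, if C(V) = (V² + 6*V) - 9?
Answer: 43642568/7779 ≈ 5610.3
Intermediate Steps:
C(V) = -9 + V² + 6*V
H = 25715/7779 (H = -25715*(-1/7779) = 25715/7779 ≈ 3.3057)
C(-2*(-36)) + H = (-9 + (-2*(-36))² + 6*(-2*(-36))) + 25715/7779 = (-9 + 72² + 6*72) + 25715/7779 = (-9 + 5184 + 432) + 25715/7779 = 5607 + 25715/7779 = 43642568/7779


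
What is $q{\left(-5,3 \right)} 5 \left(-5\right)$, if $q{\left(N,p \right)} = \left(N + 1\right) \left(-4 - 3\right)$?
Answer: $-700$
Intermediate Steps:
$q{\left(N,p \right)} = -7 - 7 N$ ($q{\left(N,p \right)} = \left(1 + N\right) \left(-7\right) = -7 - 7 N$)
$q{\left(-5,3 \right)} 5 \left(-5\right) = \left(-7 - -35\right) 5 \left(-5\right) = \left(-7 + 35\right) \left(-25\right) = 28 \left(-25\right) = -700$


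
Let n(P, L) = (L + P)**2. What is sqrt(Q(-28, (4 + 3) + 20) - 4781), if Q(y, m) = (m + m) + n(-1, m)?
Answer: I*sqrt(4051) ≈ 63.647*I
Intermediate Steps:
Q(y, m) = (-1 + m)**2 + 2*m (Q(y, m) = (m + m) + (m - 1)**2 = 2*m + (-1 + m)**2 = (-1 + m)**2 + 2*m)
sqrt(Q(-28, (4 + 3) + 20) - 4781) = sqrt((1 + ((4 + 3) + 20)**2) - 4781) = sqrt((1 + (7 + 20)**2) - 4781) = sqrt((1 + 27**2) - 4781) = sqrt((1 + 729) - 4781) = sqrt(730 - 4781) = sqrt(-4051) = I*sqrt(4051)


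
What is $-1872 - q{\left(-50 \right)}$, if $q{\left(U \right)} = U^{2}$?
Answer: $-4372$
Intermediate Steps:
$-1872 - q{\left(-50 \right)} = -1872 - \left(-50\right)^{2} = -1872 - 2500 = -4372$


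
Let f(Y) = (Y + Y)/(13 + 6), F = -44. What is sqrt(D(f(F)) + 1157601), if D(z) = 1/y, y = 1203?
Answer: 2*sqrt(418822646703)/1203 ≈ 1075.9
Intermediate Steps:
f(Y) = 2*Y/19 (f(Y) = (2*Y)/19 = (2*Y)*(1/19) = 2*Y/19)
D(z) = 1/1203
sqrt(D(f(F)) + 1157601) = sqrt(1/1203 + 1157601) = sqrt(1392594004/1203) = 2*sqrt(418822646703)/1203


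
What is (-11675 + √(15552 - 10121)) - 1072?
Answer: -12747 + √5431 ≈ -12673.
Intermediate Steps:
(-11675 + √(15552 - 10121)) - 1072 = (-11675 + √5431) - 1072 = -12747 + √5431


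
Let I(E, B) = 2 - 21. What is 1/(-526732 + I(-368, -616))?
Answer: -1/526751 ≈ -1.8984e-6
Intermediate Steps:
I(E, B) = -19
1/(-526732 + I(-368, -616)) = 1/(-526732 - 19) = 1/(-526751) = -1/526751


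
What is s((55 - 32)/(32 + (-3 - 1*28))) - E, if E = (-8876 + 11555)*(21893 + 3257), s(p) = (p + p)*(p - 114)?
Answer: -67381036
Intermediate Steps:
s(p) = 2*p*(-114 + p) (s(p) = (2*p)*(-114 + p) = 2*p*(-114 + p))
E = 67376850 (E = 2679*25150 = 67376850)
s((55 - 32)/(32 + (-3 - 1*28))) - E = 2*((55 - 32)/(32 + (-3 - 1*28)))*(-114 + (55 - 32)/(32 + (-3 - 1*28))) - 1*67376850 = 2*(23/(32 + (-3 - 28)))*(-114 + 23/(32 + (-3 - 28))) - 67376850 = 2*(23/(32 - 31))*(-114 + 23/(32 - 31)) - 67376850 = 2*(23/1)*(-114 + 23/1) - 67376850 = 2*(23*1)*(-114 + 23*1) - 67376850 = 2*23*(-114 + 23) - 67376850 = 2*23*(-91) - 67376850 = -4186 - 67376850 = -67381036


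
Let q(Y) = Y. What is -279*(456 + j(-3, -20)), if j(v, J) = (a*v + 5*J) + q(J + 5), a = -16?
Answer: -108531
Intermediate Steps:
j(v, J) = 5 - 16*v + 6*J (j(v, J) = (-16*v + 5*J) + (J + 5) = (-16*v + 5*J) + (5 + J) = 5 - 16*v + 6*J)
-279*(456 + j(-3, -20)) = -279*(456 + (5 - 16*(-3) + 6*(-20))) = -279*(456 + (5 + 48 - 120)) = -279*(456 - 67) = -279*389 = -108531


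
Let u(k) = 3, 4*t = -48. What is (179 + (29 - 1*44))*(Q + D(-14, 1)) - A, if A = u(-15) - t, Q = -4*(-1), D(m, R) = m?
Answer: -1655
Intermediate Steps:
t = -12 (t = (1/4)*(-48) = -12)
Q = 4
A = 15 (A = 3 - 1*(-12) = 3 + 12 = 15)
(179 + (29 - 1*44))*(Q + D(-14, 1)) - A = (179 + (29 - 1*44))*(4 - 14) - 1*15 = (179 + (29 - 44))*(-10) - 15 = (179 - 15)*(-10) - 15 = 164*(-10) - 15 = -1640 - 15 = -1655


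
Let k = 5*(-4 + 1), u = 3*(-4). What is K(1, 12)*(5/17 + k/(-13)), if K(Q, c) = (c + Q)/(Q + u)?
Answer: -320/187 ≈ -1.7112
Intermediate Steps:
u = -12
k = -15 (k = 5*(-3) = -15)
K(Q, c) = (Q + c)/(-12 + Q) (K(Q, c) = (c + Q)/(Q - 12) = (Q + c)/(-12 + Q))
K(1, 12)*(5/17 + k/(-13)) = ((1 + 12)/(-12 + 1))*(5/17 - 15/(-13)) = (13/(-11))*(5*(1/17) - 15*(-1/13)) = (-1/11*13)*(5/17 + 15/13) = -13/11*320/221 = -320/187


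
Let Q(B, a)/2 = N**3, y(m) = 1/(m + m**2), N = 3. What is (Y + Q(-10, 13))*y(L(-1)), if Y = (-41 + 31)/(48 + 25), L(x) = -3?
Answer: 1966/219 ≈ 8.9772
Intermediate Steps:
Y = -10/73 ≈ -0.13699
Q(B, a) = 54 (Q(B, a) = 2*3**3 = 2*27 = 54)
(Y + Q(-10, 13))*y(L(-1)) = (-10/73 + 54)*(1/((-3)*(1 - 3))) = 3932*(-1/3/(-2))/73 = 3932*(-1/3*(-1/2))/73 = (3932/73)*(1/6) = 1966/219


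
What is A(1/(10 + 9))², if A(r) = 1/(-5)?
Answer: 1/25 ≈ 0.040000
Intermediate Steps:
A(r) = -⅕
A(1/(10 + 9))² = (-⅕)² = 1/25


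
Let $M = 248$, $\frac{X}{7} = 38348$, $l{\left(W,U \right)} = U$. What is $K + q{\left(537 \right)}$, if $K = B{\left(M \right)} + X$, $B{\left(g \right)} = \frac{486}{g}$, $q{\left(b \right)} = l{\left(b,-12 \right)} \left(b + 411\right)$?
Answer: $\frac{31875683}{124} \approx 2.5706 \cdot 10^{5}$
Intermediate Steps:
$X = 268436$ ($X = 7 \cdot 38348 = 268436$)
$q{\left(b \right)} = -4932 - 12 b$ ($q{\left(b \right)} = - 12 \left(b + 411\right) = - 12 \left(411 + b\right) = -4932 - 12 b$)
$K = \frac{33286307}{124}$ ($K = \frac{486}{248} + 268436 = 486 \cdot \frac{1}{248} + 268436 = \frac{243}{124} + 268436 = \frac{33286307}{124} \approx 2.6844 \cdot 10^{5}$)
$K + q{\left(537 \right)} = \frac{33286307}{124} - 11376 = \frac{31875683}{124}$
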